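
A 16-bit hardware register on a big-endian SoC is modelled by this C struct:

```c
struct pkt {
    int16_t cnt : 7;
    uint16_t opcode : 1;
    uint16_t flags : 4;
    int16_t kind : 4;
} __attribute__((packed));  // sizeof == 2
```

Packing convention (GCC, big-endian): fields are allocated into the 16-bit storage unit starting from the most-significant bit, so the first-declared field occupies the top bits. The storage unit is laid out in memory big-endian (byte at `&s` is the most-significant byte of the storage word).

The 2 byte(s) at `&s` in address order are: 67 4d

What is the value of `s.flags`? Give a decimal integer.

4

[0]=0x67 [1]=0x4d (big-endian) → word 0x674d
cnt [9+:7] = (word>>9) & 0x7f = 51
opcode [8+:1] = (word>>8) & 0x1 = 1
flags [4+:4] = (word>>4) & 0xf = 4  ←
kind [0+:4] = (word>>0) & 0xf = 13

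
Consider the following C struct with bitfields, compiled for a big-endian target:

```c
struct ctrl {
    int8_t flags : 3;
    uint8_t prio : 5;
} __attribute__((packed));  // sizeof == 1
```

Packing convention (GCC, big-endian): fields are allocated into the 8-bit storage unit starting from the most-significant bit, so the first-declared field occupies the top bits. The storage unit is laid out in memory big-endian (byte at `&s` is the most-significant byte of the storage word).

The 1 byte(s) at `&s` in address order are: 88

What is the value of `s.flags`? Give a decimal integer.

[0]=0x88 (big-endian) → word 0x88
flags [5+:3] = (word>>5) & 0x7 = 4  ←
prio [0+:5] = (word>>0) & 0x1f = 8
flags signed 3b, MSB=1: 4 - 8 = -4

-4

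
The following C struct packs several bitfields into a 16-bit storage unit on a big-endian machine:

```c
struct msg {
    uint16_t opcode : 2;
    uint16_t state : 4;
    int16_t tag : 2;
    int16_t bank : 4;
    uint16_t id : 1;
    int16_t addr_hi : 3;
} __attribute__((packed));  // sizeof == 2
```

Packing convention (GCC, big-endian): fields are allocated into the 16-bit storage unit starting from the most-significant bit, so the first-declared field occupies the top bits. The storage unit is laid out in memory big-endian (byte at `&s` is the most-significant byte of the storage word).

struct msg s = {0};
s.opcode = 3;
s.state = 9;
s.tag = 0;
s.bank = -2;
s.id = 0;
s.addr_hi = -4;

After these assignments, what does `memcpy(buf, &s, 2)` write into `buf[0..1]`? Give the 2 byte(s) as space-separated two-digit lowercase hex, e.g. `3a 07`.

[14+:2] opcode=3 & 0x3 = 0x3; word=0xc000
[10+:4] state=9 & 0xf = 0x9; word=0xe400
[8+:2] tag=0 & 0x3 = 0x0; word=0xe400
[4+:4] bank=-2 & 0xf = 0xe; word=0xe4e0
[3+:1] id=0 & 0x1 = 0x0; word=0xe4e0
[0+:3] addr_hi=-4 & 0x7 = 0x4; word=0xe4e4
word = 0xe4e4 → big-endian bytes:
  [0]=0xe4  [1]=0xe4

e4 e4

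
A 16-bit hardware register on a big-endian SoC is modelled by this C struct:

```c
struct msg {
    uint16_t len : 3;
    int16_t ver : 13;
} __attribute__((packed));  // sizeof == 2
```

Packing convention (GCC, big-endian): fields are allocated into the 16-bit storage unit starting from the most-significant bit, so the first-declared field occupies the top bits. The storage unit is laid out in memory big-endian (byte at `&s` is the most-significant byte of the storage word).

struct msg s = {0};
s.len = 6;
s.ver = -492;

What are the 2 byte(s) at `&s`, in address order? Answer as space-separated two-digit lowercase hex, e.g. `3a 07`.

[13+:3] len=6 & 0x7 = 0x6; word=0xc000
[0+:13] ver=-492 & 0x1fff = 0x1e14; word=0xde14
word = 0xde14 → big-endian bytes:
  [0]=0xde  [1]=0x14

de 14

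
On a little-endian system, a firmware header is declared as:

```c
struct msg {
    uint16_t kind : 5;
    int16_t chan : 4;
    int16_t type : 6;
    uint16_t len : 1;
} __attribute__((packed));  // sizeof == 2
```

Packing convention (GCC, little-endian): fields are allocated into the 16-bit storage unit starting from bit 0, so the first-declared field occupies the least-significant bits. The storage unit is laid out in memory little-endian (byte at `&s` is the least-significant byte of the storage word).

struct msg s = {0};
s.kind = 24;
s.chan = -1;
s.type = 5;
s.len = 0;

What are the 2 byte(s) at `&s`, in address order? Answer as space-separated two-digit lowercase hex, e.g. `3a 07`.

f8 0b

kind (5b) val=24 bits=0x18 at bit 0: 0x0018
chan (4b) val=-1 bits=0xf at bit 5: 0x01f8
type (6b) val=5 bits=0x5 at bit 9: 0x0bf8
len (1b) val=0 bits=0x0 at bit 15: 0x0bf8
word = 0x0bf8 → little-endian bytes:
  [0]=0xf8  [1]=0x0b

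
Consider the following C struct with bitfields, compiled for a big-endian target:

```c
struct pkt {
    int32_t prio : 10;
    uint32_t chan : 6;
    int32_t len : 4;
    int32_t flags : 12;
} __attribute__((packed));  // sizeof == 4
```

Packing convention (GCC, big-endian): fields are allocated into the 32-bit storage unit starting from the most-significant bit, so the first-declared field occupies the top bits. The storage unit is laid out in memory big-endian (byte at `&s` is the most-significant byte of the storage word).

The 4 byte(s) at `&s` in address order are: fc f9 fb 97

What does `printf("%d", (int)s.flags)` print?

-1129

[0]=0xfc [1]=0xf9 [2]=0xfb [3]=0x97 (big-endian) → word 0xfcf9fb97
prio [22+:10] = (word>>22) & 0x3ff = 1011
chan [16+:6] = (word>>16) & 0x3f = 57
len [12+:4] = (word>>12) & 0xf = 15
flags [0+:12] = (word>>0) & 0xfff = 2967  ←
flags signed 12b, MSB=1: 2967 - 4096 = -1129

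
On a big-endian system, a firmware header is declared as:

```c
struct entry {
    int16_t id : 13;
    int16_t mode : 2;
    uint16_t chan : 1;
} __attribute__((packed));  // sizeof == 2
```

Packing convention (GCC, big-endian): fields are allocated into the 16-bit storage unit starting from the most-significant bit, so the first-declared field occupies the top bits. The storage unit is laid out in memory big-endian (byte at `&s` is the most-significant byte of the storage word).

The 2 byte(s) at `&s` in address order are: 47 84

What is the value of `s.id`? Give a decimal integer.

[0]=0x47 [1]=0x84 (big-endian) → word 0x4784
id [3+:13] = (word>>3) & 0x1fff = 2288  ←
mode [1+:2] = (word>>1) & 0x3 = 2
chan [0+:1] = (word>>0) & 0x1 = 0
id signed 13b, MSB=0: value = 2288

2288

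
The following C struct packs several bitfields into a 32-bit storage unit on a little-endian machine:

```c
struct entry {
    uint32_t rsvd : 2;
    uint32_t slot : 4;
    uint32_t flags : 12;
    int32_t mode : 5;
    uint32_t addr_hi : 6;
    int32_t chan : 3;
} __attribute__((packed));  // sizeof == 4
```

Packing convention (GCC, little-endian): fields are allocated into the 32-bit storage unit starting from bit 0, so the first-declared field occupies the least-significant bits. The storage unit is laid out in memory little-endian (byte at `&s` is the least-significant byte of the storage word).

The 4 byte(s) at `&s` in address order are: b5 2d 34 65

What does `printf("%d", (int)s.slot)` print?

[0]=0xb5 [1]=0x2d [2]=0x34 [3]=0x65 (little-endian) → word 0x65342db5
rsvd [0+:2] = (word>>0) & 0x3 = 1
slot [2+:4] = (word>>2) & 0xf = 13  ←
flags [6+:12] = (word>>6) & 0xfff = 182
mode [18+:5] = (word>>18) & 0x1f = 13
addr_hi [23+:6] = (word>>23) & 0x3f = 10
chan [29+:3] = (word>>29) & 0x7 = 3

13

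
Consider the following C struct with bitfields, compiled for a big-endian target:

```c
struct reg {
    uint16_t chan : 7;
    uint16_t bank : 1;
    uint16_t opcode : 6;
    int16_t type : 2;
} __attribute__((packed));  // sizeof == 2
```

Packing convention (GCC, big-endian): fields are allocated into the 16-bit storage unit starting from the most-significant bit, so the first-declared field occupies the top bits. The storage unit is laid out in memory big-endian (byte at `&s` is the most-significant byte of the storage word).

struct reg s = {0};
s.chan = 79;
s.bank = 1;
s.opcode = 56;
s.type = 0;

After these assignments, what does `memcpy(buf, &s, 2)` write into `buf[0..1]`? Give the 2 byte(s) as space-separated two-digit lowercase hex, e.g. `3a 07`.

9f e0

[9+:7] chan=79 & 0x7f = 0x4f; word=0x9e00
[8+:1] bank=1 & 0x1 = 0x1; word=0x9f00
[2+:6] opcode=56 & 0x3f = 0x38; word=0x9fe0
[0+:2] type=0 & 0x3 = 0x0; word=0x9fe0
word = 0x9fe0 → big-endian bytes:
  [0]=0x9f  [1]=0xe0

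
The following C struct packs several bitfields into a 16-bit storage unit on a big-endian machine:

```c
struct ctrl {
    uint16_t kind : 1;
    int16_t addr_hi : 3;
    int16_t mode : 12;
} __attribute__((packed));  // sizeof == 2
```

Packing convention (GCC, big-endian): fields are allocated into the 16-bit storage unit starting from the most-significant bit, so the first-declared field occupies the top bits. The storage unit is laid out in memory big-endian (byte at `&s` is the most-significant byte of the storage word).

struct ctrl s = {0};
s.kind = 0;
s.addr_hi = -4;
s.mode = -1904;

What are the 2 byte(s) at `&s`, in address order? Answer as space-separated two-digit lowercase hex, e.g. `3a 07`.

kind:1 = 0 → 0x0 << 15 → word 0x0000
addr_hi:3 = -4 → 0x4 << 12 → word 0x4000
mode:12 = -1904 → 0x890 << 0 → word 0x4890
word = 0x4890 → big-endian bytes:
  [0]=0x48  [1]=0x90

48 90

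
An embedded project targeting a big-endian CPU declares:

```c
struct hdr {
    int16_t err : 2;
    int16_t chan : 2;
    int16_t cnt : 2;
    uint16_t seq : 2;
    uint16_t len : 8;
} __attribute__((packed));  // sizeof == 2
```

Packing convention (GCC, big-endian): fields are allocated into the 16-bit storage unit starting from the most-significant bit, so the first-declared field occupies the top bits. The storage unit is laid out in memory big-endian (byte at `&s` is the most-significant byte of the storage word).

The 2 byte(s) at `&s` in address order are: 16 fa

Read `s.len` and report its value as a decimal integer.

[0]=0x16 [1]=0xfa (big-endian) → word 0x16fa
err:2 @ bit 14 → (0x16fa>>14)&0x3 = 0x0
chan:2 @ bit 12 → (0x16fa>>12)&0x3 = 0x1
cnt:2 @ bit 10 → (0x16fa>>10)&0x3 = 0x1
seq:2 @ bit 8 → (0x16fa>>8)&0x3 = 0x2
len:8 @ bit 0 → (0x16fa>>0)&0xff = 0xfa  ←

250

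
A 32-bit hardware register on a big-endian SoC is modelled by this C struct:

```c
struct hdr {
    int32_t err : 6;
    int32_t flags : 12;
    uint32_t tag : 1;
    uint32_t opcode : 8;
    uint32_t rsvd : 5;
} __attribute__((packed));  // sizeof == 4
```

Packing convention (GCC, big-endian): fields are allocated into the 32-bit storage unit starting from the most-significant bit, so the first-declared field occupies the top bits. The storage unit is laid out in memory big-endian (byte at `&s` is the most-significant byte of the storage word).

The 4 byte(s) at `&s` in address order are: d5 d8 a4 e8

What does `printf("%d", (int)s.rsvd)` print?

8

[0]=0xd5 [1]=0xd8 [2]=0xa4 [3]=0xe8 (big-endian) → word 0xd5d8a4e8
err:6 @ bit 26 → (0xd5d8a4e8>>26)&0x3f = 0x35
flags:12 @ bit 14 → (0xd5d8a4e8>>14)&0xfff = 0x762
tag:1 @ bit 13 → (0xd5d8a4e8>>13)&0x1 = 0x1
opcode:8 @ bit 5 → (0xd5d8a4e8>>5)&0xff = 0x27
rsvd:5 @ bit 0 → (0xd5d8a4e8>>0)&0x1f = 0x8  ←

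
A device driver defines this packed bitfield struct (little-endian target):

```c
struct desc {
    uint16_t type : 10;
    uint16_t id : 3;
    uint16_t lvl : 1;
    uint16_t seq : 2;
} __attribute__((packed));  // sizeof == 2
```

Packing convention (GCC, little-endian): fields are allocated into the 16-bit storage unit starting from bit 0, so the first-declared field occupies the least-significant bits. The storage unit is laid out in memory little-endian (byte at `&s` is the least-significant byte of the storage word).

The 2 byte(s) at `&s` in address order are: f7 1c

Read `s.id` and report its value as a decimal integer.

[0]=0xf7 [1]=0x1c (little-endian) → word 0x1cf7
type:10 @ bit 0 → (0x1cf7>>0)&0x3ff = 0xf7
id:3 @ bit 10 → (0x1cf7>>10)&0x7 = 0x7  ←
lvl:1 @ bit 13 → (0x1cf7>>13)&0x1 = 0x0
seq:2 @ bit 14 → (0x1cf7>>14)&0x3 = 0x0

7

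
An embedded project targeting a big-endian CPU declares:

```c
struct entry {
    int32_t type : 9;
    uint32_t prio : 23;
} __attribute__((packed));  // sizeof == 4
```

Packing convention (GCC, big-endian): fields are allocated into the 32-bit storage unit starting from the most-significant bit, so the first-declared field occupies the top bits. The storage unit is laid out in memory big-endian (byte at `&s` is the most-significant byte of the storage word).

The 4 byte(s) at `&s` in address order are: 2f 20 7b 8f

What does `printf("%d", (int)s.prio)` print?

[0]=0x2f [1]=0x20 [2]=0x7b [3]=0x8f (big-endian) → word 0x2f207b8f
type [23+:9] = (word>>23) & 0x1ff = 94
prio [0+:23] = (word>>0) & 0x7fffff = 2128783  ←

2128783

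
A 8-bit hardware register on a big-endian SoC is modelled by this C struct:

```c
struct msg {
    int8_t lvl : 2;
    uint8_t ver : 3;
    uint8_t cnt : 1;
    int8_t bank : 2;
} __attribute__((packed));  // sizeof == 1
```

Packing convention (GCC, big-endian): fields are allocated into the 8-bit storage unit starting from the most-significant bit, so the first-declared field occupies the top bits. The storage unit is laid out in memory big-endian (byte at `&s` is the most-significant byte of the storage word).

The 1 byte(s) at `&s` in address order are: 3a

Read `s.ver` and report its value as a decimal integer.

[0]=0x3a (big-endian) → word 0x3a
lvl [6+:2] = (word>>6) & 0x3 = 0
ver [3+:3] = (word>>3) & 0x7 = 7  ←
cnt [2+:1] = (word>>2) & 0x1 = 0
bank [0+:2] = (word>>0) & 0x3 = 2

7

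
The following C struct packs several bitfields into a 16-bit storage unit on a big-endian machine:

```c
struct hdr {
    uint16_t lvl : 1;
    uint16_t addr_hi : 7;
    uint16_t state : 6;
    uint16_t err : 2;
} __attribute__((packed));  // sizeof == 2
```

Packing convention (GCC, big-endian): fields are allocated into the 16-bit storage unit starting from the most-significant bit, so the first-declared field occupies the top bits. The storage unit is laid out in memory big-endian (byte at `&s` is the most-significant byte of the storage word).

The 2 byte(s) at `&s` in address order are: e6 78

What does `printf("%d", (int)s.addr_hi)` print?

[0]=0xe6 [1]=0x78 (big-endian) → word 0xe678
lvl [15+:1] = (word>>15) & 0x1 = 1
addr_hi [8+:7] = (word>>8) & 0x7f = 102  ←
state [2+:6] = (word>>2) & 0x3f = 30
err [0+:2] = (word>>0) & 0x3 = 0

102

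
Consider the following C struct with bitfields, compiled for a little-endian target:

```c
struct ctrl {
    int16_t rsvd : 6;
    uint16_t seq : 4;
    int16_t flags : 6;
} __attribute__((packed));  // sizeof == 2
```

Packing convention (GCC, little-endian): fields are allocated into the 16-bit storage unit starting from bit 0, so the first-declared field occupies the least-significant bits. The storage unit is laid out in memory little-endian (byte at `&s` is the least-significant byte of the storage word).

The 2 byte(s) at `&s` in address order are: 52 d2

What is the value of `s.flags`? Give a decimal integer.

[0]=0x52 [1]=0xd2 (little-endian) → word 0xd252
rsvd:6 @ bit 0 → (0xd252>>0)&0x3f = 0x12
seq:4 @ bit 6 → (0xd252>>6)&0xf = 0x9
flags:6 @ bit 10 → (0xd252>>10)&0x3f = 0x34  ←
flags signed 6b, MSB=1: 52 - 64 = -12

-12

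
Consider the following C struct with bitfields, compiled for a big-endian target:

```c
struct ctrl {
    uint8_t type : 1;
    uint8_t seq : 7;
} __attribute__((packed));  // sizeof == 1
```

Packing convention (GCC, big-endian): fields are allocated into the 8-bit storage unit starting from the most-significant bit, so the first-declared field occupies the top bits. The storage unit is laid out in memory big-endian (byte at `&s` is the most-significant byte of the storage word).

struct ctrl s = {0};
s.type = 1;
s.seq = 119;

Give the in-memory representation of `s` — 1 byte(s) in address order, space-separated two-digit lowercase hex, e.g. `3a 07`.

type:1 = 1 → 0x1 << 7 → word 0x80
seq:7 = 119 → 0x77 << 0 → word 0xf7
word = 0xf7 → big-endian bytes:
  [0]=0xf7

f7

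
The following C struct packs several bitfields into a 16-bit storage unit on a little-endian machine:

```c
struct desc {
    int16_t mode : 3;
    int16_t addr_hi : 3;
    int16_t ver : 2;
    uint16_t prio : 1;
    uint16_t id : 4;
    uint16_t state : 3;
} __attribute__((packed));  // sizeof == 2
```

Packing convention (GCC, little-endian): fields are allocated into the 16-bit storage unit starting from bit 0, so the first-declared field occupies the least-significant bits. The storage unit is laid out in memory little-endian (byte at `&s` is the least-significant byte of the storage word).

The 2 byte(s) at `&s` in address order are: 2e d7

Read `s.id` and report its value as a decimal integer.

[0]=0x2e [1]=0xd7 (little-endian) → word 0xd72e
mode:3 @ bit 0 → (0xd72e>>0)&0x7 = 0x6
addr_hi:3 @ bit 3 → (0xd72e>>3)&0x7 = 0x5
ver:2 @ bit 6 → (0xd72e>>6)&0x3 = 0x0
prio:1 @ bit 8 → (0xd72e>>8)&0x1 = 0x1
id:4 @ bit 9 → (0xd72e>>9)&0xf = 0xb  ←
state:3 @ bit 13 → (0xd72e>>13)&0x7 = 0x6

11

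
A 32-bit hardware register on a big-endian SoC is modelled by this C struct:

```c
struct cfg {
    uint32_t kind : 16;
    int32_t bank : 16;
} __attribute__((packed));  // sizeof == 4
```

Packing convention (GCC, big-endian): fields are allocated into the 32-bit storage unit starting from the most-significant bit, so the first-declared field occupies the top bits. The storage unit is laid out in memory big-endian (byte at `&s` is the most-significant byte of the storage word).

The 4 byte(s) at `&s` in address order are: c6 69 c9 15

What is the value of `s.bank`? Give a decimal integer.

-14059

[0]=0xc6 [1]=0x69 [2]=0xc9 [3]=0x15 (big-endian) → word 0xc669c915
kind [16+:16] = (word>>16) & 0xffff = 50793
bank [0+:16] = (word>>0) & 0xffff = 51477  ←
bank signed 16b, MSB=1: 51477 - 65536 = -14059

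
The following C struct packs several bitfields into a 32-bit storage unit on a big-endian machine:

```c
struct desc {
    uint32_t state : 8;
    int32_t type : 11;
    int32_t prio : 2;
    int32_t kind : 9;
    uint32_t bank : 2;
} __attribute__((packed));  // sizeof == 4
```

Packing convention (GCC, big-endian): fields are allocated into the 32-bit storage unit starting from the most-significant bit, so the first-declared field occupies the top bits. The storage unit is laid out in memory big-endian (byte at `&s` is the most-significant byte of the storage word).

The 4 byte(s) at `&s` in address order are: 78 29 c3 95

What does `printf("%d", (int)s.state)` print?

120

[0]=0x78 [1]=0x29 [2]=0xc3 [3]=0x95 (big-endian) → word 0x7829c395
state [24+:8] = (word>>24) & 0xff = 120  ←
type [13+:11] = (word>>13) & 0x7ff = 334
prio [11+:2] = (word>>11) & 0x3 = 0
kind [2+:9] = (word>>2) & 0x1ff = 229
bank [0+:2] = (word>>0) & 0x3 = 1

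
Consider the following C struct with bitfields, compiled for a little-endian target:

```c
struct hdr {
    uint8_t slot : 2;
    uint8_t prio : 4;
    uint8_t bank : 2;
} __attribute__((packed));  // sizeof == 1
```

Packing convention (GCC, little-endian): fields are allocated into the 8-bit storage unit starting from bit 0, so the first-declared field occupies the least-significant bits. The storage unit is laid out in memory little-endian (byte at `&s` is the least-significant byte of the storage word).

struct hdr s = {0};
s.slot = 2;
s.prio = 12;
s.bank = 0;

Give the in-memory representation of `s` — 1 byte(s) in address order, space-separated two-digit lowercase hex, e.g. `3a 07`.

32

[0+:2] slot=2 & 0x3 = 0x2; word=0x02
[2+:4] prio=12 & 0xf = 0xc; word=0x32
[6+:2] bank=0 & 0x3 = 0x0; word=0x32
word = 0x32 → little-endian bytes:
  [0]=0x32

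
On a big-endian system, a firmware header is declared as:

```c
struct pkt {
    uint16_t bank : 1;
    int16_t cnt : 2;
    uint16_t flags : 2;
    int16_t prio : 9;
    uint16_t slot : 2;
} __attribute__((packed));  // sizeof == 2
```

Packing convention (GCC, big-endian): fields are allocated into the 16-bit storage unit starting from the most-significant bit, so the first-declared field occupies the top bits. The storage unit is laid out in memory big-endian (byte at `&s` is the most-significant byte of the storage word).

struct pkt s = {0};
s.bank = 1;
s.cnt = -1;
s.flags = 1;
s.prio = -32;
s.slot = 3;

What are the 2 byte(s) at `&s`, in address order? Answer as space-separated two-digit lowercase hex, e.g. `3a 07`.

ef 83

bank (1b) val=1 bits=0x1 at bit 15: 0x8000
cnt (2b) val=-1 bits=0x3 at bit 13: 0xe000
flags (2b) val=1 bits=0x1 at bit 11: 0xe800
prio (9b) val=-32 bits=0x1e0 at bit 2: 0xef80
slot (2b) val=3 bits=0x3 at bit 0: 0xef83
word = 0xef83 → big-endian bytes:
  [0]=0xef  [1]=0x83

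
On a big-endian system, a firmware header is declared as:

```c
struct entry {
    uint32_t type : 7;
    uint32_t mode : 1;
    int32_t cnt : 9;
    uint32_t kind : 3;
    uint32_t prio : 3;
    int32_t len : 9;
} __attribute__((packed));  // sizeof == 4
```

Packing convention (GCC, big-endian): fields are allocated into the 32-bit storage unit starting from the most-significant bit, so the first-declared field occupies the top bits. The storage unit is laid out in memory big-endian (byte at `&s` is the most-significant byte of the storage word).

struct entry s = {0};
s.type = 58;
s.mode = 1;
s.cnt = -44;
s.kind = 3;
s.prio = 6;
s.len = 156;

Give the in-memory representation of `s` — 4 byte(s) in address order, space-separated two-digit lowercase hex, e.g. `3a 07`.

75 ea 3c 9c

[25+:7] type=58 & 0x7f = 0x3a; word=0x74000000
[24+:1] mode=1 & 0x1 = 0x1; word=0x75000000
[15+:9] cnt=-44 & 0x1ff = 0x1d4; word=0x75ea0000
[12+:3] kind=3 & 0x7 = 0x3; word=0x75ea3000
[9+:3] prio=6 & 0x7 = 0x6; word=0x75ea3c00
[0+:9] len=156 & 0x1ff = 0x9c; word=0x75ea3c9c
word = 0x75ea3c9c → big-endian bytes:
  [0]=0x75  [1]=0xea  [2]=0x3c  [3]=0x9c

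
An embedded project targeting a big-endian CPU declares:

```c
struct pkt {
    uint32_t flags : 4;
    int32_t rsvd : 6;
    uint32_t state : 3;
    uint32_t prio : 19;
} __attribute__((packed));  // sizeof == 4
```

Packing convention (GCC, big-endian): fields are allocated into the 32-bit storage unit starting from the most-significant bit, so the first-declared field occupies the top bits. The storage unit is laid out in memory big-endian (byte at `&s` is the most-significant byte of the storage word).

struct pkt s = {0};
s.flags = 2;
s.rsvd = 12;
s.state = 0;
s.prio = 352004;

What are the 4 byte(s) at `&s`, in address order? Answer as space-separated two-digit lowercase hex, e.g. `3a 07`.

flags (4b) val=2 bits=0x2 at bit 28: 0x20000000
rsvd (6b) val=12 bits=0xc at bit 22: 0x23000000
state (3b) val=0 bits=0x0 at bit 19: 0x23000000
prio (19b) val=352004 bits=0x55f04 at bit 0: 0x23055f04
word = 0x23055f04 → big-endian bytes:
  [0]=0x23  [1]=0x05  [2]=0x5f  [3]=0x04

23 05 5f 04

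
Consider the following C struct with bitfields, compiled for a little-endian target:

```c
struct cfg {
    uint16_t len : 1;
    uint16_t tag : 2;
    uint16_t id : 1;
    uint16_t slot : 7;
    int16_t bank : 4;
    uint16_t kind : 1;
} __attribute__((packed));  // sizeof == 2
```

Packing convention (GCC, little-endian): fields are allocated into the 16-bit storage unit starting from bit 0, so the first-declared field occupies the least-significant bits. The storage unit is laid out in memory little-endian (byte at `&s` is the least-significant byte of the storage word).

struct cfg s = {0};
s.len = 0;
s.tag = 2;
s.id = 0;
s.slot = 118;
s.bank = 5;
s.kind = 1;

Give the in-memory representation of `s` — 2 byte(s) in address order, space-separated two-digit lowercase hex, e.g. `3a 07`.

64 af

len (1b) val=0 bits=0x0 at bit 0: 0x0000
tag (2b) val=2 bits=0x2 at bit 1: 0x0004
id (1b) val=0 bits=0x0 at bit 3: 0x0004
slot (7b) val=118 bits=0x76 at bit 4: 0x0764
bank (4b) val=5 bits=0x5 at bit 11: 0x2f64
kind (1b) val=1 bits=0x1 at bit 15: 0xaf64
word = 0xaf64 → little-endian bytes:
  [0]=0x64  [1]=0xaf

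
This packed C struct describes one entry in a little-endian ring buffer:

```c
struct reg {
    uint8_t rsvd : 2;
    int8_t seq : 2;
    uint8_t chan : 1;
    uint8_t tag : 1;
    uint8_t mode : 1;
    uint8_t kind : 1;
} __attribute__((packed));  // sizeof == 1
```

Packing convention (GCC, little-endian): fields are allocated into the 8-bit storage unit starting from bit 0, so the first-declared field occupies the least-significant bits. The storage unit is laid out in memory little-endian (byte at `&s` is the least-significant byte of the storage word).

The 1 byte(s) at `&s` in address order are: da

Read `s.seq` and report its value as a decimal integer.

[0]=0xda (little-endian) → word 0xda
rsvd:2 @ bit 0 → (0xda>>0)&0x3 = 0x2
seq:2 @ bit 2 → (0xda>>2)&0x3 = 0x2  ←
chan:1 @ bit 4 → (0xda>>4)&0x1 = 0x1
tag:1 @ bit 5 → (0xda>>5)&0x1 = 0x0
mode:1 @ bit 6 → (0xda>>6)&0x1 = 0x1
kind:1 @ bit 7 → (0xda>>7)&0x1 = 0x1
seq signed 2b, MSB=1: 2 - 4 = -2

-2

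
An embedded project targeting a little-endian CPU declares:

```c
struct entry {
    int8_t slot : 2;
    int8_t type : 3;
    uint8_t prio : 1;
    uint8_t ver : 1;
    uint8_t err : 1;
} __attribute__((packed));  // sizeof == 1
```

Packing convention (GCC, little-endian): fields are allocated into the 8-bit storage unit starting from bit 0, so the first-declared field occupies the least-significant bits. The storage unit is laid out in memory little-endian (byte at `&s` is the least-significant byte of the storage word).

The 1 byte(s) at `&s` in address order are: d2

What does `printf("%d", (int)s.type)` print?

-4

[0]=0xd2 (little-endian) → word 0xd2
slot [0+:2] = (word>>0) & 0x3 = 2
type [2+:3] = (word>>2) & 0x7 = 4  ←
prio [5+:1] = (word>>5) & 0x1 = 0
ver [6+:1] = (word>>6) & 0x1 = 1
err [7+:1] = (word>>7) & 0x1 = 1
type signed 3b, MSB=1: 4 - 8 = -4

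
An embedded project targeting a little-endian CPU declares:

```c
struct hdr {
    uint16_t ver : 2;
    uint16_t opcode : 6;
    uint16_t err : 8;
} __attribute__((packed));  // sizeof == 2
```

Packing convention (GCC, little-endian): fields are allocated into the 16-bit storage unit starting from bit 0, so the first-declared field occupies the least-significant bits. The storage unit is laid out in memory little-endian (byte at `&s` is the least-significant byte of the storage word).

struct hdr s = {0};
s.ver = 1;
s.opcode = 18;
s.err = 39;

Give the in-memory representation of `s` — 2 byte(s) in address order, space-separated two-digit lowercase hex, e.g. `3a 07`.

49 27

ver (2b) val=1 bits=0x1 at bit 0: 0x0001
opcode (6b) val=18 bits=0x12 at bit 2: 0x0049
err (8b) val=39 bits=0x27 at bit 8: 0x2749
word = 0x2749 → little-endian bytes:
  [0]=0x49  [1]=0x27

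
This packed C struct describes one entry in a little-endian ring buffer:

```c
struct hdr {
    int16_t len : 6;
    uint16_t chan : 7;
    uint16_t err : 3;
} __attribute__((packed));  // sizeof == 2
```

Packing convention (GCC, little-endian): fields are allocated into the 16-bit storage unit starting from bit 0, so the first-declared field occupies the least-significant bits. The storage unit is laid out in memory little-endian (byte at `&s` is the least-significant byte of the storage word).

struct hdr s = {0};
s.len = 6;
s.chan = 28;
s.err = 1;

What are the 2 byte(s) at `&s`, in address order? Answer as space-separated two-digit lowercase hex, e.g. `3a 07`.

len:6 = 6 → 0x6 << 0 → word 0x0006
chan:7 = 28 → 0x1c << 6 → word 0x0706
err:3 = 1 → 0x1 << 13 → word 0x2706
word = 0x2706 → little-endian bytes:
  [0]=0x06  [1]=0x27

06 27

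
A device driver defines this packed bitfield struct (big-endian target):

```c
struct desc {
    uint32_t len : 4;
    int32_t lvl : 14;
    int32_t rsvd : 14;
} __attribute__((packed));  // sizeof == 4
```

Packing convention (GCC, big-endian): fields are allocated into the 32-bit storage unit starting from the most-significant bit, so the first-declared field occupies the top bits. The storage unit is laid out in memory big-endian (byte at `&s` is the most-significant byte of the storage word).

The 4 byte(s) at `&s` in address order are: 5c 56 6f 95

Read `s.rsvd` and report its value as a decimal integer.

[0]=0x5c [1]=0x56 [2]=0x6f [3]=0x95 (big-endian) → word 0x5c566f95
len:4 @ bit 28 → (0x5c566f95>>28)&0xf = 0x5
lvl:14 @ bit 14 → (0x5c566f95>>14)&0x3fff = 0x3159
rsvd:14 @ bit 0 → (0x5c566f95>>0)&0x3fff = 0x2f95  ←
rsvd signed 14b, MSB=1: 12181 - 16384 = -4203

-4203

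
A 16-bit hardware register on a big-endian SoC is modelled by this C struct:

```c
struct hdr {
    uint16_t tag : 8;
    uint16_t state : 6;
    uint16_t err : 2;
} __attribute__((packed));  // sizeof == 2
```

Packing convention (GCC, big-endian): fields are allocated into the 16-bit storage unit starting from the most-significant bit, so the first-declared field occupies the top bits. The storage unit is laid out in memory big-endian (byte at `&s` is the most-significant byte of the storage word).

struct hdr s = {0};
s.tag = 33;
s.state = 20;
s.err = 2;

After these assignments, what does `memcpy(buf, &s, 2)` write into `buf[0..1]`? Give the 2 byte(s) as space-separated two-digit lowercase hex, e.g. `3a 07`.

tag:8 = 33 → 0x21 << 8 → word 0x2100
state:6 = 20 → 0x14 << 2 → word 0x2150
err:2 = 2 → 0x2 << 0 → word 0x2152
word = 0x2152 → big-endian bytes:
  [0]=0x21  [1]=0x52

21 52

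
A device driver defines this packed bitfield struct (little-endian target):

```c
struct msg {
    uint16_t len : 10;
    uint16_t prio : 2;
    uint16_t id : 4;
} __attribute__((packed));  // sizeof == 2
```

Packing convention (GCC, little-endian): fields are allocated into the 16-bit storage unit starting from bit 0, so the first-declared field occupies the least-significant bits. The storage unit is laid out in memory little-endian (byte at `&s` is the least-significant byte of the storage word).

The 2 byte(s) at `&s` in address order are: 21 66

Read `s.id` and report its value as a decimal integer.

6

[0]=0x21 [1]=0x66 (little-endian) → word 0x6621
len [0+:10] = (word>>0) & 0x3ff = 545
prio [10+:2] = (word>>10) & 0x3 = 1
id [12+:4] = (word>>12) & 0xf = 6  ←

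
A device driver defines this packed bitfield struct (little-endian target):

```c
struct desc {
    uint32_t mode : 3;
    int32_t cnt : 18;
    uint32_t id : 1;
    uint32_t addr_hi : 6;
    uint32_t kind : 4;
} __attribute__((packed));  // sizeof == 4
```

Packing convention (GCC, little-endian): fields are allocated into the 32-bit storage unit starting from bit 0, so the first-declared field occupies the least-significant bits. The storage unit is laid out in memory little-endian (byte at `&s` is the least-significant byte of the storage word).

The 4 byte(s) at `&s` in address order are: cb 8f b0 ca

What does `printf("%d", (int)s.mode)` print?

3

[0]=0xcb [1]=0x8f [2]=0xb0 [3]=0xca (little-endian) → word 0xcab08fcb
mode:3 @ bit 0 → (0xcab08fcb>>0)&0x7 = 0x3  ←
cnt:18 @ bit 3 → (0xcab08fcb>>3)&0x3ffff = 0x211f9
id:1 @ bit 21 → (0xcab08fcb>>21)&0x1 = 0x1
addr_hi:6 @ bit 22 → (0xcab08fcb>>22)&0x3f = 0x2a
kind:4 @ bit 28 → (0xcab08fcb>>28)&0xf = 0xc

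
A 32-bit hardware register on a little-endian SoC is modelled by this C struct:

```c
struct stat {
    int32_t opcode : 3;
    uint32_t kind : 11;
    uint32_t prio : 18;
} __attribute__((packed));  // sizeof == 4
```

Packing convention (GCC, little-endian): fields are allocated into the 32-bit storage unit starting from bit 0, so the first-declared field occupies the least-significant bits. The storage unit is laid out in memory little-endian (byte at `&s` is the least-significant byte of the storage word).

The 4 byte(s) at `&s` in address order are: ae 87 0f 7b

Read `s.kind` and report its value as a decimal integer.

[0]=0xae [1]=0x87 [2]=0x0f [3]=0x7b (little-endian) → word 0x7b0f87ae
opcode [0+:3] = (word>>0) & 0x7 = 6
kind [3+:11] = (word>>3) & 0x7ff = 245  ←
prio [14+:18] = (word>>14) & 0x3ffff = 126014

245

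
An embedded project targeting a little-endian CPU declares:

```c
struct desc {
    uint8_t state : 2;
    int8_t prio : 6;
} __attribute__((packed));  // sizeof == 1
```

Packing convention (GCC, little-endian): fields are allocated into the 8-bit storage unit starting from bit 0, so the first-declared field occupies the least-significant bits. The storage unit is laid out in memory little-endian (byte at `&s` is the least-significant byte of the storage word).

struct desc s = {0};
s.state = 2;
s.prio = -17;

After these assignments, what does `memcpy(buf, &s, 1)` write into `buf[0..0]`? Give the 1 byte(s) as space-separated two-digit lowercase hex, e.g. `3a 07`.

[0+:2] state=2 & 0x3 = 0x2; word=0x02
[2+:6] prio=-17 & 0x3f = 0x2f; word=0xbe
word = 0xbe → little-endian bytes:
  [0]=0xbe

be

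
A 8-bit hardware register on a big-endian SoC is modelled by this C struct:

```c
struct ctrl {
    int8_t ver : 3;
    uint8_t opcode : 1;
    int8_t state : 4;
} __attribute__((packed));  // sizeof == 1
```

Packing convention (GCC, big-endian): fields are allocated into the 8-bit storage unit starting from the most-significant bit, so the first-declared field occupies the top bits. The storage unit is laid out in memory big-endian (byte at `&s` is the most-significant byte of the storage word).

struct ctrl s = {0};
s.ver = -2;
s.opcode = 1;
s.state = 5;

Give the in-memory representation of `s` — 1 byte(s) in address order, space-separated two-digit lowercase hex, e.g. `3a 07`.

d5

ver:3 = -2 → 0x6 << 5 → word 0xc0
opcode:1 = 1 → 0x1 << 4 → word 0xd0
state:4 = 5 → 0x5 << 0 → word 0xd5
word = 0xd5 → big-endian bytes:
  [0]=0xd5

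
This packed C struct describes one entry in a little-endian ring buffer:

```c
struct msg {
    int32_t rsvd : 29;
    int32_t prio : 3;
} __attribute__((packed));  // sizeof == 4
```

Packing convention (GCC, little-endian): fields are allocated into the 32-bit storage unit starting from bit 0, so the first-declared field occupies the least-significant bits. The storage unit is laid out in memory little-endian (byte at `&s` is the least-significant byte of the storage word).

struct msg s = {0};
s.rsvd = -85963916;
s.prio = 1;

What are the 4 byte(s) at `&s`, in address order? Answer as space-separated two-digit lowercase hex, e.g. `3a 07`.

[0+:29] rsvd=-85963916 & 0x1fffffff = 0x1ae04b74; word=0x1ae04b74
[29+:3] prio=1 & 0x7 = 0x1; word=0x3ae04b74
word = 0x3ae04b74 → little-endian bytes:
  [0]=0x74  [1]=0x4b  [2]=0xe0  [3]=0x3a

74 4b e0 3a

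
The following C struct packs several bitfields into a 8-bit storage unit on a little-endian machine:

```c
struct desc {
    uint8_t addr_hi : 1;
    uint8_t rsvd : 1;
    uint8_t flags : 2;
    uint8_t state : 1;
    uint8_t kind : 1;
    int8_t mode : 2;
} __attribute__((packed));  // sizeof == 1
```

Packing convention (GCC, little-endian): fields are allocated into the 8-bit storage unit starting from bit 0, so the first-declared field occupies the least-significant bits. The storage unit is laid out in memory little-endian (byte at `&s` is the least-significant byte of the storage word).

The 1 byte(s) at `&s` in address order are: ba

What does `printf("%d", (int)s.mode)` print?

-2

[0]=0xba (little-endian) → word 0xba
addr_hi:1 @ bit 0 → (0xba>>0)&0x1 = 0x0
rsvd:1 @ bit 1 → (0xba>>1)&0x1 = 0x1
flags:2 @ bit 2 → (0xba>>2)&0x3 = 0x2
state:1 @ bit 4 → (0xba>>4)&0x1 = 0x1
kind:1 @ bit 5 → (0xba>>5)&0x1 = 0x1
mode:2 @ bit 6 → (0xba>>6)&0x3 = 0x2  ←
mode signed 2b, MSB=1: 2 - 4 = -2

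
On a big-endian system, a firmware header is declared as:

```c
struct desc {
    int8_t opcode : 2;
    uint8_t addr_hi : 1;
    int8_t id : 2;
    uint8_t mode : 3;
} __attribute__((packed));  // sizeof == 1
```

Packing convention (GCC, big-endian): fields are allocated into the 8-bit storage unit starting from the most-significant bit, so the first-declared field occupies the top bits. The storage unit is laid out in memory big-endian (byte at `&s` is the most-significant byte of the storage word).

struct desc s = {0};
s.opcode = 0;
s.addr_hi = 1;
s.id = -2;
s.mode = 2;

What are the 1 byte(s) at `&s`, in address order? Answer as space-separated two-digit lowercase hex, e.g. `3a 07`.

32

[6+:2] opcode=0 & 0x3 = 0x0; word=0x00
[5+:1] addr_hi=1 & 0x1 = 0x1; word=0x20
[3+:2] id=-2 & 0x3 = 0x2; word=0x30
[0+:3] mode=2 & 0x7 = 0x2; word=0x32
word = 0x32 → big-endian bytes:
  [0]=0x32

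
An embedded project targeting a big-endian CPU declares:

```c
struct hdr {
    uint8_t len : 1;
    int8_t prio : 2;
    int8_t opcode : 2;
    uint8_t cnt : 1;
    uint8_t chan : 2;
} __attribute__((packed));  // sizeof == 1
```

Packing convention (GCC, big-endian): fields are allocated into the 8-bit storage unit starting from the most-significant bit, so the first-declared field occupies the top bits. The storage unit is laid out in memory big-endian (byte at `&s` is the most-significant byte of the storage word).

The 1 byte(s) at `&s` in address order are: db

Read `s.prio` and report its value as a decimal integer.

[0]=0xdb (big-endian) → word 0xdb
len:1 @ bit 7 → (0xdb>>7)&0x1 = 0x1
prio:2 @ bit 5 → (0xdb>>5)&0x3 = 0x2  ←
opcode:2 @ bit 3 → (0xdb>>3)&0x3 = 0x3
cnt:1 @ bit 2 → (0xdb>>2)&0x1 = 0x0
chan:2 @ bit 0 → (0xdb>>0)&0x3 = 0x3
prio signed 2b, MSB=1: 2 - 4 = -2

-2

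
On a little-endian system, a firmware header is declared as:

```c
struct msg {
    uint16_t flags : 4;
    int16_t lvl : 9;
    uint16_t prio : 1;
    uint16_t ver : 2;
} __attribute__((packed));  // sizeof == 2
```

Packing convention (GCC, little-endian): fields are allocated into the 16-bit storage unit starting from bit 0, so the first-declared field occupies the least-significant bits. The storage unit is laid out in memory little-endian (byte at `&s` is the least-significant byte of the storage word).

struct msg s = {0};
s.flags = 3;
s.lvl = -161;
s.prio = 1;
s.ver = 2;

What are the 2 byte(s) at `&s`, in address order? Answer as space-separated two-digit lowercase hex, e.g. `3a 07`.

f3 b5

flags (4b) val=3 bits=0x3 at bit 0: 0x0003
lvl (9b) val=-161 bits=0x15f at bit 4: 0x15f3
prio (1b) val=1 bits=0x1 at bit 13: 0x35f3
ver (2b) val=2 bits=0x2 at bit 14: 0xb5f3
word = 0xb5f3 → little-endian bytes:
  [0]=0xf3  [1]=0xb5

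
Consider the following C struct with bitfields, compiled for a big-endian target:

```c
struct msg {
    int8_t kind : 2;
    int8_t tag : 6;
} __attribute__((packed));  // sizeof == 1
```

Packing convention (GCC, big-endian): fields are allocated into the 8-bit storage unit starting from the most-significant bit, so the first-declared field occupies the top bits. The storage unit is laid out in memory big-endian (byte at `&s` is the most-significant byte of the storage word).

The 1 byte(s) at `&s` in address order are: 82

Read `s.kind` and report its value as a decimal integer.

-2

[0]=0x82 (big-endian) → word 0x82
kind:2 @ bit 6 → (0x82>>6)&0x3 = 0x2  ←
tag:6 @ bit 0 → (0x82>>0)&0x3f = 0x2
kind signed 2b, MSB=1: 2 - 4 = -2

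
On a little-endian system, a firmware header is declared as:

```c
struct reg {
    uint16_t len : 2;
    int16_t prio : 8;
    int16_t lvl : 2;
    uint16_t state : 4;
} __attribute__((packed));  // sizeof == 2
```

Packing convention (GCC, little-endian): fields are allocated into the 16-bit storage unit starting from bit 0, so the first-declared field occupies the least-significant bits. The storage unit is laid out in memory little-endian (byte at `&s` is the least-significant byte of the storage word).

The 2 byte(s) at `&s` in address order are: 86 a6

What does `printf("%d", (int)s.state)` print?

10

[0]=0x86 [1]=0xa6 (little-endian) → word 0xa686
len [0+:2] = (word>>0) & 0x3 = 2
prio [2+:8] = (word>>2) & 0xff = 161
lvl [10+:2] = (word>>10) & 0x3 = 1
state [12+:4] = (word>>12) & 0xf = 10  ←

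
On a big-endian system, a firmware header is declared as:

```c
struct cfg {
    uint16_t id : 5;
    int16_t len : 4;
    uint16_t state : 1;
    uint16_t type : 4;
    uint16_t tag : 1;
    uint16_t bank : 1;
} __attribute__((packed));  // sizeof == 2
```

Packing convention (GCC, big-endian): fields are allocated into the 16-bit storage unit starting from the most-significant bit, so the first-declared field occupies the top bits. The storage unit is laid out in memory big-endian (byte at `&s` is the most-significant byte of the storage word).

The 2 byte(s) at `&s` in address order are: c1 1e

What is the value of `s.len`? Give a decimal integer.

[0]=0xc1 [1]=0x1e (big-endian) → word 0xc11e
id [11+:5] = (word>>11) & 0x1f = 24
len [7+:4] = (word>>7) & 0xf = 2  ←
state [6+:1] = (word>>6) & 0x1 = 0
type [2+:4] = (word>>2) & 0xf = 7
tag [1+:1] = (word>>1) & 0x1 = 1
bank [0+:1] = (word>>0) & 0x1 = 0
len signed 4b, MSB=0: value = 2

2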